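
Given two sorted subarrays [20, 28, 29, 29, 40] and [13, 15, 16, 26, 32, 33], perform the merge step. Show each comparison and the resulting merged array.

Merging process:

Compare 20 vs 13: take 13 from right. Merged: [13]
Compare 20 vs 15: take 15 from right. Merged: [13, 15]
Compare 20 vs 16: take 16 from right. Merged: [13, 15, 16]
Compare 20 vs 26: take 20 from left. Merged: [13, 15, 16, 20]
Compare 28 vs 26: take 26 from right. Merged: [13, 15, 16, 20, 26]
Compare 28 vs 32: take 28 from left. Merged: [13, 15, 16, 20, 26, 28]
Compare 29 vs 32: take 29 from left. Merged: [13, 15, 16, 20, 26, 28, 29]
Compare 29 vs 32: take 29 from left. Merged: [13, 15, 16, 20, 26, 28, 29, 29]
Compare 40 vs 32: take 32 from right. Merged: [13, 15, 16, 20, 26, 28, 29, 29, 32]
Compare 40 vs 33: take 33 from right. Merged: [13, 15, 16, 20, 26, 28, 29, 29, 32, 33]
Append remaining from left: [40]. Merged: [13, 15, 16, 20, 26, 28, 29, 29, 32, 33, 40]

Final merged array: [13, 15, 16, 20, 26, 28, 29, 29, 32, 33, 40]
Total comparisons: 10

The merged array is [13, 15, 16, 20, 26, 28, 29, 29, 32, 33, 40], requiring 10 comparisons. The merge step runs in O(n) time where n is the total number of elements.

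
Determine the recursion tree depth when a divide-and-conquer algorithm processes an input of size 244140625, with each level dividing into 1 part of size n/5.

For divide and conquer with division factor 5:

Problem sizes at each level:
Level 0: 244140625
Level 1: 48828125
Level 2: 9765625
Level 3: 1953125
Level 4: 390625
Level 5: 78125
Level 6: 15625
Level 7: 3125
Level 8: 625
Level 9: 125
Level 10: 25
Level 11: 5
Level 12: 1

The root is level 0 and the size-1 base case is level 12 (the tree spans levels 0 through 12, i.e. 13 levels counting the root), so the depth is the number of divisions: log_5(244140625) = 12

The recursion tree depth is log_5(244140625) = 12. At each level, the problem size is divided by 5, so it takes 12 divisions to reduce to a base case of size 1. The algorithm makes 1 recursive call at each level.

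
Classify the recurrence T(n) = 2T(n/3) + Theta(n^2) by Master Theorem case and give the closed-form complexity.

Master Theorem for T(n) = 2T(n/3) + O(n^2):

a = 2, b = 3, c = 2
log_b(a) = log_3(2) = 0.6309

Case 3: c = 2 > log_3(2) = 0.6309
T(n) = O(n^2) = O(n^2)

For T(n) = 2T(n/3) + O(n^2): log_3(2) = 0.6309. This is Case 3 of the Master Theorem (c > log_b(a), work dominated by root), giving O(n^2).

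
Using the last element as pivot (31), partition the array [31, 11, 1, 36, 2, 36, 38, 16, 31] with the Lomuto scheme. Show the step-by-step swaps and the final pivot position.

Lomuto partition with pivot = 31:

Initial array: [31, 11, 1, 36, 2, 36, 38, 16, 31]

arr[0]=31 <= 31: swap with position 0, array becomes [31, 11, 1, 36, 2, 36, 38, 16, 31]
arr[1]=11 <= 31: swap with position 1, array becomes [31, 11, 1, 36, 2, 36, 38, 16, 31]
arr[2]=1 <= 31: swap with position 2, array becomes [31, 11, 1, 36, 2, 36, 38, 16, 31]
arr[3]=36 > 31: no swap
arr[4]=2 <= 31: swap with position 3, array becomes [31, 11, 1, 2, 36, 36, 38, 16, 31]
arr[5]=36 > 31: no swap
arr[6]=38 > 31: no swap
arr[7]=16 <= 31: swap with position 4, array becomes [31, 11, 1, 2, 16, 36, 38, 36, 31]

Place pivot at position 5: [31, 11, 1, 2, 16, 31, 38, 36, 36]
Pivot position: 5

After partitioning with pivot 31, the array becomes [31, 11, 1, 2, 16, 31, 38, 36, 36]. The pivot is placed at index 5. All elements to the left of the pivot are <= 31, and all elements to the right are > 31.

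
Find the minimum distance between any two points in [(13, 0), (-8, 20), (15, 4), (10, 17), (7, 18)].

Computing all pairwise distances among 5 points:

d((13, 0), (-8, 20)) = 29.0
d((13, 0), (15, 4)) = 4.4721
d((13, 0), (10, 17)) = 17.2627
d((13, 0), (7, 18)) = 18.9737
d((-8, 20), (15, 4)) = 28.0179
d((-8, 20), (10, 17)) = 18.2483
d((-8, 20), (7, 18)) = 15.1327
d((15, 4), (10, 17)) = 13.9284
d((15, 4), (7, 18)) = 16.1245
d((10, 17), (7, 18)) = 3.1623 <-- minimum

Closest pair: (10, 17) and (7, 18) with distance 3.1623

The closest pair is (10, 17) and (7, 18) with Euclidean distance 3.1623. For 5 points, brute-force pairwise comparison is shown above. For large n, the divide-and-conquer algorithm (sort by x, recurse on halves, check the dividing strip) achieves O(n log n).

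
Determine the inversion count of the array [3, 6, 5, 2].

Finding inversions in [3, 6, 5, 2]:

(0, 3): arr[0]=3 > arr[3]=2
(1, 2): arr[1]=6 > arr[2]=5
(1, 3): arr[1]=6 > arr[3]=2
(2, 3): arr[2]=5 > arr[3]=2

Total inversions: 4

The array has 4 inversion(s): (0,3), (1,2), (1,3), (2,3). Each pair (i,j) satisfies i < j and arr[i] > arr[j].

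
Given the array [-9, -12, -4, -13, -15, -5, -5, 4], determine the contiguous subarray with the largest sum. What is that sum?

Using Kadane's algorithm on [-9, -12, -4, -13, -15, -5, -5, 4]:

Scanning through the array:
Position 1 (value -12): max_ending_here = -12, max_so_far = -9
Position 2 (value -4): max_ending_here = -4, max_so_far = -4
Position 3 (value -13): max_ending_here = -13, max_so_far = -4
Position 4 (value -15): max_ending_here = -15, max_so_far = -4
Position 5 (value -5): max_ending_here = -5, max_so_far = -4
Position 6 (value -5): max_ending_here = -5, max_so_far = -4
Position 7 (value 4): max_ending_here = 4, max_so_far = 4

Maximum subarray: [4]
Maximum sum: 4

The maximum subarray is [4] with sum 4. This subarray runs from index 7 to index 7.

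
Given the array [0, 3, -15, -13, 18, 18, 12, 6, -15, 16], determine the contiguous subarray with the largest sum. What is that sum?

Using Kadane's algorithm on [0, 3, -15, -13, 18, 18, 12, 6, -15, 16]:

Scanning through the array:
Position 1 (value 3): max_ending_here = 3, max_so_far = 3
Position 2 (value -15): max_ending_here = -12, max_so_far = 3
Position 3 (value -13): max_ending_here = -13, max_so_far = 3
Position 4 (value 18): max_ending_here = 18, max_so_far = 18
Position 5 (value 18): max_ending_here = 36, max_so_far = 36
Position 6 (value 12): max_ending_here = 48, max_so_far = 48
Position 7 (value 6): max_ending_here = 54, max_so_far = 54
Position 8 (value -15): max_ending_here = 39, max_so_far = 54
Position 9 (value 16): max_ending_here = 55, max_so_far = 55

Maximum subarray: [18, 18, 12, 6, -15, 16]
Maximum sum: 55

The maximum subarray is [18, 18, 12, 6, -15, 16] with sum 55. This subarray runs from index 4 to index 9.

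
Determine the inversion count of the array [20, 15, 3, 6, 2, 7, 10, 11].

Finding inversions in [20, 15, 3, 6, 2, 7, 10, 11]:

(0, 1): arr[0]=20 > arr[1]=15
(0, 2): arr[0]=20 > arr[2]=3
(0, 3): arr[0]=20 > arr[3]=6
(0, 4): arr[0]=20 > arr[4]=2
(0, 5): arr[0]=20 > arr[5]=7
(0, 6): arr[0]=20 > arr[6]=10
(0, 7): arr[0]=20 > arr[7]=11
(1, 2): arr[1]=15 > arr[2]=3
(1, 3): arr[1]=15 > arr[3]=6
(1, 4): arr[1]=15 > arr[4]=2
(1, 5): arr[1]=15 > arr[5]=7
(1, 6): arr[1]=15 > arr[6]=10
(1, 7): arr[1]=15 > arr[7]=11
(2, 4): arr[2]=3 > arr[4]=2
(3, 4): arr[3]=6 > arr[4]=2

Total inversions: 15

The array has 15 inversion(s): (0,1), (0,2), (0,3), (0,4), (0,5), (0,6), (0,7), (1,2), (1,3), (1,4), (1,5), (1,6), (1,7), (2,4), (3,4). Each pair (i,j) satisfies i < j and arr[i] > arr[j].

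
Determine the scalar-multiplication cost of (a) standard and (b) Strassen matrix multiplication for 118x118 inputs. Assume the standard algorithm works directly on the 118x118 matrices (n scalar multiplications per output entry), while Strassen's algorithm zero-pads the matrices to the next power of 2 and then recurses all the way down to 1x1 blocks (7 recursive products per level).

Matrix multiplication for 118x118 matrices:

Strassen's algorithm requires power-of-2 dimensions. Pad 118x118 to 128x128 (next power of 2).

Standard algorithm: 118^3 = 1643032 multiplications
Strassen's algorithm: 7^(log2(128)) = 7^7 = 823543 multiplications
Savings: 1643032 - 823543 = 819489 multiplications

Standard: 1643032 multiplications (118^3). Strassen: 823543 multiplications (7^7, after padding to 128x128). Strassen reduces 8 recursive multiplications to 7 at each level.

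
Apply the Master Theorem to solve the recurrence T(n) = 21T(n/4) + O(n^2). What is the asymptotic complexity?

Master Theorem for T(n) = 21T(n/4) + O(n^2):

a = 21, b = 4, c = 2
log_b(a) = log_4(21) = 2.1962

Case 1: c = 2 < log_4(21) = 2.1962
T(n) = O(n^(log_4 21))

For T(n) = 21T(n/4) + O(n^2): log_4(21) = 2.1962. This is Case 1 of the Master Theorem (c < log_b(a), work dominated by leaves), giving O(n^(log_4 21)).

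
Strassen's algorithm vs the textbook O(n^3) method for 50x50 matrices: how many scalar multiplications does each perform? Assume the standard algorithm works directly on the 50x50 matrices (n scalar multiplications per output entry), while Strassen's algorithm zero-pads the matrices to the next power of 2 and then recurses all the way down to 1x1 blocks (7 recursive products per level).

Matrix multiplication for 50x50 matrices:

Strassen's algorithm requires power-of-2 dimensions. Pad 50x50 to 64x64 (next power of 2).

Standard algorithm: 50^3 = 125000 multiplications
Strassen's algorithm: 7^(log2(64)) = 7^6 = 117649 multiplications
Savings: 125000 - 117649 = 7351 multiplications

Standard: 125000 multiplications (50^3). Strassen: 117649 multiplications (7^6, after padding to 64x64). Strassen reduces 8 recursive multiplications to 7 at each level.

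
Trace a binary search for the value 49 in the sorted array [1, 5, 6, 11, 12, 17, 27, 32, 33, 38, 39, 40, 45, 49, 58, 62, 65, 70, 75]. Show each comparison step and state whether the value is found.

Binary search for 49 in [1, 5, 6, 11, 12, 17, 27, 32, 33, 38, 39, 40, 45, 49, 58, 62, 65, 70, 75]:

lo=0, hi=18, mid=9, arr[mid]=38 -> 38 < 49, search right half
lo=10, hi=18, mid=14, arr[mid]=58 -> 58 > 49, search left half
lo=10, hi=13, mid=11, arr[mid]=40 -> 40 < 49, search right half
lo=12, hi=13, mid=12, arr[mid]=45 -> 45 < 49, search right half
lo=13, hi=13, mid=13, arr[mid]=49 -> Found target at index 13!

Binary search finds 49 at index 13 after 5 comparisons. The search repeatedly halves the search space by comparing with the middle element.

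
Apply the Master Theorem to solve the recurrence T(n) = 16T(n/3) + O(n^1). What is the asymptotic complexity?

Master Theorem for T(n) = 16T(n/3) + O(n^1):

a = 16, b = 3, c = 1
log_b(a) = log_3(16) = 2.5237

Case 1: c = 1 < log_3(16) = 2.5237
T(n) = O(n^(log_3 16))

For T(n) = 16T(n/3) + O(n^1): log_3(16) = 2.5237. This is Case 1 of the Master Theorem (c < log_b(a), work dominated by leaves), giving O(n^(log_3 16)).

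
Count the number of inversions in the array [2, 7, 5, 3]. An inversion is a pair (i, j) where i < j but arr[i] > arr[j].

Finding inversions in [2, 7, 5, 3]:

(1, 2): arr[1]=7 > arr[2]=5
(1, 3): arr[1]=7 > arr[3]=3
(2, 3): arr[2]=5 > arr[3]=3

Total inversions: 3

The array has 3 inversion(s): (1,2), (1,3), (2,3). Each pair (i,j) satisfies i < j and arr[i] > arr[j].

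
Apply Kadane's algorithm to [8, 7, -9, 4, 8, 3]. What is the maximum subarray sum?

Using Kadane's algorithm on [8, 7, -9, 4, 8, 3]:

Scanning through the array:
Position 1 (value 7): max_ending_here = 15, max_so_far = 15
Position 2 (value -9): max_ending_here = 6, max_so_far = 15
Position 3 (value 4): max_ending_here = 10, max_so_far = 15
Position 4 (value 8): max_ending_here = 18, max_so_far = 18
Position 5 (value 3): max_ending_here = 21, max_so_far = 21

Maximum subarray: [8, 7, -9, 4, 8, 3]
Maximum sum: 21

The maximum subarray is [8, 7, -9, 4, 8, 3] with sum 21. This subarray runs from index 0 to index 5.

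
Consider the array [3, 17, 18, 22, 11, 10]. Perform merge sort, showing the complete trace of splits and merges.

Merge sort trace:

Split: [3, 17, 18, 22, 11, 10] -> [3, 17, 18] and [22, 11, 10]
  Split: [3, 17, 18] -> [3] and [17, 18]
    Split: [17, 18] -> [17] and [18]
    Merge: [17] + [18] -> [17, 18]
  Merge: [3] + [17, 18] -> [3, 17, 18]
  Split: [22, 11, 10] -> [22] and [11, 10]
    Split: [11, 10] -> [11] and [10]
    Merge: [11] + [10] -> [10, 11]
  Merge: [22] + [10, 11] -> [10, 11, 22]
Merge: [3, 17, 18] + [10, 11, 22] -> [3, 10, 11, 17, 18, 22]

Final sorted array: [3, 10, 11, 17, 18, 22]

The merge sort proceeds by recursively splitting the array and merging sorted halves.
After all merges, the sorted array is [3, 10, 11, 17, 18, 22].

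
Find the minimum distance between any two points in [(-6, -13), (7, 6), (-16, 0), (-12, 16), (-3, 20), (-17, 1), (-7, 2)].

Computing all pairwise distances among 7 points:

d((-6, -13), (7, 6)) = 23.0217
d((-6, -13), (-16, 0)) = 16.4012
d((-6, -13), (-12, 16)) = 29.6142
d((-6, -13), (-3, 20)) = 33.1361
d((-6, -13), (-17, 1)) = 17.8045
d((-6, -13), (-7, 2)) = 15.0333
d((7, 6), (-16, 0)) = 23.7697
d((7, 6), (-12, 16)) = 21.4709
d((7, 6), (-3, 20)) = 17.2047
d((7, 6), (-17, 1)) = 24.5153
d((7, 6), (-7, 2)) = 14.5602
d((-16, 0), (-12, 16)) = 16.4924
d((-16, 0), (-3, 20)) = 23.8537
d((-16, 0), (-17, 1)) = 1.4142 <-- minimum
d((-16, 0), (-7, 2)) = 9.2195
d((-12, 16), (-3, 20)) = 9.8489
d((-12, 16), (-17, 1)) = 15.8114
d((-12, 16), (-7, 2)) = 14.8661
d((-3, 20), (-17, 1)) = 23.6008
d((-3, 20), (-7, 2)) = 18.4391
d((-17, 1), (-7, 2)) = 10.0499

Closest pair: (-16, 0) and (-17, 1) with distance 1.4142

The closest pair is (-16, 0) and (-17, 1) with Euclidean distance 1.4142. For 7 points, brute-force pairwise comparison is shown above. For large n, the divide-and-conquer algorithm (sort by x, recurse on halves, check the dividing strip) achieves O(n log n).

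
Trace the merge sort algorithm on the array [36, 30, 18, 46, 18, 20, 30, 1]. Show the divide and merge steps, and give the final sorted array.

Merge sort trace:

Split: [36, 30, 18, 46, 18, 20, 30, 1] -> [36, 30, 18, 46] and [18, 20, 30, 1]
  Split: [36, 30, 18, 46] -> [36, 30] and [18, 46]
    Split: [36, 30] -> [36] and [30]
    Merge: [36] + [30] -> [30, 36]
    Split: [18, 46] -> [18] and [46]
    Merge: [18] + [46] -> [18, 46]
  Merge: [30, 36] + [18, 46] -> [18, 30, 36, 46]
  Split: [18, 20, 30, 1] -> [18, 20] and [30, 1]
    Split: [18, 20] -> [18] and [20]
    Merge: [18] + [20] -> [18, 20]
    Split: [30, 1] -> [30] and [1]
    Merge: [30] + [1] -> [1, 30]
  Merge: [18, 20] + [1, 30] -> [1, 18, 20, 30]
Merge: [18, 30, 36, 46] + [1, 18, 20, 30] -> [1, 18, 18, 20, 30, 30, 36, 46]

Final sorted array: [1, 18, 18, 20, 30, 30, 36, 46]

The merge sort proceeds by recursively splitting the array and merging sorted halves.
After all merges, the sorted array is [1, 18, 18, 20, 30, 30, 36, 46].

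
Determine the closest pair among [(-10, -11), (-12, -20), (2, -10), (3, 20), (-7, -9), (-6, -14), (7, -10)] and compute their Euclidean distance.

Computing all pairwise distances among 7 points:

d((-10, -11), (-12, -20)) = 9.2195
d((-10, -11), (2, -10)) = 12.0416
d((-10, -11), (3, 20)) = 33.6155
d((-10, -11), (-7, -9)) = 3.6056 <-- minimum
d((-10, -11), (-6, -14)) = 5.0
d((-10, -11), (7, -10)) = 17.0294
d((-12, -20), (2, -10)) = 17.2047
d((-12, -20), (3, 20)) = 42.72
d((-12, -20), (-7, -9)) = 12.083
d((-12, -20), (-6, -14)) = 8.4853
d((-12, -20), (7, -10)) = 21.4709
d((2, -10), (3, 20)) = 30.0167
d((2, -10), (-7, -9)) = 9.0554
d((2, -10), (-6, -14)) = 8.9443
d((2, -10), (7, -10)) = 5.0
d((3, 20), (-7, -9)) = 30.6757
d((3, 20), (-6, -14)) = 35.171
d((3, 20), (7, -10)) = 30.2655
d((-7, -9), (-6, -14)) = 5.099
d((-7, -9), (7, -10)) = 14.0357
d((-6, -14), (7, -10)) = 13.6015

Closest pair: (-10, -11) and (-7, -9) with distance 3.6056

The closest pair is (-10, -11) and (-7, -9) with Euclidean distance 3.6056. For 7 points, brute-force pairwise comparison is shown above. For large n, the divide-and-conquer algorithm (sort by x, recurse on halves, check the dividing strip) achieves O(n log n).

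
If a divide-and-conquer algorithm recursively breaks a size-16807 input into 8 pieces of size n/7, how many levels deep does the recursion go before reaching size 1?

For divide and conquer with division factor 7:

Problem sizes at each level:
Level 0: 16807
Level 1: 2401
Level 2: 343
Level 3: 49
Level 4: 7
Level 5: 1

The root is level 0 and the size-1 base case is level 5 (the tree spans levels 0 through 5, i.e. 6 levels counting the root), so the depth is the number of divisions: log_7(16807) = 5

The recursion tree depth is log_7(16807) = 5. At each level, the problem size is divided by 7, so it takes 5 divisions to reduce to a base case of size 1. The algorithm makes 8 recursive calls at each level.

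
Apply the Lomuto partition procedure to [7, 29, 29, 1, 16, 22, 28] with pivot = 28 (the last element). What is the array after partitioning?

Lomuto partition with pivot = 28:

Initial array: [7, 29, 29, 1, 16, 22, 28]

arr[0]=7 <= 28: swap with position 0, array becomes [7, 29, 29, 1, 16, 22, 28]
arr[1]=29 > 28: no swap
arr[2]=29 > 28: no swap
arr[3]=1 <= 28: swap with position 1, array becomes [7, 1, 29, 29, 16, 22, 28]
arr[4]=16 <= 28: swap with position 2, array becomes [7, 1, 16, 29, 29, 22, 28]
arr[5]=22 <= 28: swap with position 3, array becomes [7, 1, 16, 22, 29, 29, 28]

Place pivot at position 4: [7, 1, 16, 22, 28, 29, 29]
Pivot position: 4

After partitioning with pivot 28, the array becomes [7, 1, 16, 22, 28, 29, 29]. The pivot is placed at index 4. All elements to the left of the pivot are <= 28, and all elements to the right are > 28.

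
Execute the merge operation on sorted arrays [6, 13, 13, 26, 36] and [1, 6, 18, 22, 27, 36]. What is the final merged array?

Merging process:

Compare 6 vs 1: take 1 from right. Merged: [1]
Compare 6 vs 6: take 6 from left. Merged: [1, 6]
Compare 13 vs 6: take 6 from right. Merged: [1, 6, 6]
Compare 13 vs 18: take 13 from left. Merged: [1, 6, 6, 13]
Compare 13 vs 18: take 13 from left. Merged: [1, 6, 6, 13, 13]
Compare 26 vs 18: take 18 from right. Merged: [1, 6, 6, 13, 13, 18]
Compare 26 vs 22: take 22 from right. Merged: [1, 6, 6, 13, 13, 18, 22]
Compare 26 vs 27: take 26 from left. Merged: [1, 6, 6, 13, 13, 18, 22, 26]
Compare 36 vs 27: take 27 from right. Merged: [1, 6, 6, 13, 13, 18, 22, 26, 27]
Compare 36 vs 36: take 36 from left. Merged: [1, 6, 6, 13, 13, 18, 22, 26, 27, 36]
Append remaining from right: [36]. Merged: [1, 6, 6, 13, 13, 18, 22, 26, 27, 36, 36]

Final merged array: [1, 6, 6, 13, 13, 18, 22, 26, 27, 36, 36]
Total comparisons: 10

The merged array is [1, 6, 6, 13, 13, 18, 22, 26, 27, 36, 36], requiring 10 comparisons. The merge step runs in O(n) time where n is the total number of elements.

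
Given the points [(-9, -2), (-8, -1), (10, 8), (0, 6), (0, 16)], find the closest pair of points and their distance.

Computing all pairwise distances among 5 points:

d((-9, -2), (-8, -1)) = 1.4142 <-- minimum
d((-9, -2), (10, 8)) = 21.4709
d((-9, -2), (0, 6)) = 12.0416
d((-9, -2), (0, 16)) = 20.1246
d((-8, -1), (10, 8)) = 20.1246
d((-8, -1), (0, 6)) = 10.6301
d((-8, -1), (0, 16)) = 18.7883
d((10, 8), (0, 6)) = 10.198
d((10, 8), (0, 16)) = 12.8062
d((0, 6), (0, 16)) = 10.0

Closest pair: (-9, -2) and (-8, -1) with distance 1.4142

The closest pair is (-9, -2) and (-8, -1) with Euclidean distance 1.4142. For 5 points, brute-force pairwise comparison is shown above. For large n, the divide-and-conquer algorithm (sort by x, recurse on halves, check the dividing strip) achieves O(n log n).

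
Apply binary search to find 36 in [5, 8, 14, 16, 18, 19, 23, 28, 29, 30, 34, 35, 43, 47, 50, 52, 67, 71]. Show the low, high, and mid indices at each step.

Binary search for 36 in [5, 8, 14, 16, 18, 19, 23, 28, 29, 30, 34, 35, 43, 47, 50, 52, 67, 71]:

lo=0, hi=17, mid=8, arr[mid]=29 -> 29 < 36, search right half
lo=9, hi=17, mid=13, arr[mid]=47 -> 47 > 36, search left half
lo=9, hi=12, mid=10, arr[mid]=34 -> 34 < 36, search right half
lo=11, hi=12, mid=11, arr[mid]=35 -> 35 < 36, search right half
lo=12, hi=12, mid=12, arr[mid]=43 -> 43 > 36, search left half
lo=12 > hi=11, target 36 not found

Binary search determines that 36 is not in the array after 5 comparisons. The search space was exhausted without finding the target.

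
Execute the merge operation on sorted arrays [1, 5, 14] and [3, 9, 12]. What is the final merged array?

Merging process:

Compare 1 vs 3: take 1 from left. Merged: [1]
Compare 5 vs 3: take 3 from right. Merged: [1, 3]
Compare 5 vs 9: take 5 from left. Merged: [1, 3, 5]
Compare 14 vs 9: take 9 from right. Merged: [1, 3, 5, 9]
Compare 14 vs 12: take 12 from right. Merged: [1, 3, 5, 9, 12]
Append remaining from left: [14]. Merged: [1, 3, 5, 9, 12, 14]

Final merged array: [1, 3, 5, 9, 12, 14]
Total comparisons: 5

The merged array is [1, 3, 5, 9, 12, 14], requiring 5 comparisons. The merge step runs in O(n) time where n is the total number of elements.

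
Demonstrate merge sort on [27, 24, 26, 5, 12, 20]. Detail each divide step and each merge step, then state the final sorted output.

Merge sort trace:

Split: [27, 24, 26, 5, 12, 20] -> [27, 24, 26] and [5, 12, 20]
  Split: [27, 24, 26] -> [27] and [24, 26]
    Split: [24, 26] -> [24] and [26]
    Merge: [24] + [26] -> [24, 26]
  Merge: [27] + [24, 26] -> [24, 26, 27]
  Split: [5, 12, 20] -> [5] and [12, 20]
    Split: [12, 20] -> [12] and [20]
    Merge: [12] + [20] -> [12, 20]
  Merge: [5] + [12, 20] -> [5, 12, 20]
Merge: [24, 26, 27] + [5, 12, 20] -> [5, 12, 20, 24, 26, 27]

Final sorted array: [5, 12, 20, 24, 26, 27]

The merge sort proceeds by recursively splitting the array and merging sorted halves.
After all merges, the sorted array is [5, 12, 20, 24, 26, 27].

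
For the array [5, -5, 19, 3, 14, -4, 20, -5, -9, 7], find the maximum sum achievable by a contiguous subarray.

Using Kadane's algorithm on [5, -5, 19, 3, 14, -4, 20, -5, -9, 7]:

Scanning through the array:
Position 1 (value -5): max_ending_here = 0, max_so_far = 5
Position 2 (value 19): max_ending_here = 19, max_so_far = 19
Position 3 (value 3): max_ending_here = 22, max_so_far = 22
Position 4 (value 14): max_ending_here = 36, max_so_far = 36
Position 5 (value -4): max_ending_here = 32, max_so_far = 36
Position 6 (value 20): max_ending_here = 52, max_so_far = 52
Position 7 (value -5): max_ending_here = 47, max_so_far = 52
Position 8 (value -9): max_ending_here = 38, max_so_far = 52
Position 9 (value 7): max_ending_here = 45, max_so_far = 52

Maximum subarray: [5, -5, 19, 3, 14, -4, 20]
Maximum sum: 52

The maximum subarray is [5, -5, 19, 3, 14, -4, 20] with sum 52. This subarray runs from index 0 to index 6.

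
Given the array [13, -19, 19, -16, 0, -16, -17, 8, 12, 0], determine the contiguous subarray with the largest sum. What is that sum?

Using Kadane's algorithm on [13, -19, 19, -16, 0, -16, -17, 8, 12, 0]:

Scanning through the array:
Position 1 (value -19): max_ending_here = -6, max_so_far = 13
Position 2 (value 19): max_ending_here = 19, max_so_far = 19
Position 3 (value -16): max_ending_here = 3, max_so_far = 19
Position 4 (value 0): max_ending_here = 3, max_so_far = 19
Position 5 (value -16): max_ending_here = -13, max_so_far = 19
Position 6 (value -17): max_ending_here = -17, max_so_far = 19
Position 7 (value 8): max_ending_here = 8, max_so_far = 19
Position 8 (value 12): max_ending_here = 20, max_so_far = 20
Position 9 (value 0): max_ending_here = 20, max_so_far = 20

Maximum subarray: [8, 12]
Maximum sum: 20

The maximum subarray is [8, 12] with sum 20. This subarray runs from index 7 to index 8.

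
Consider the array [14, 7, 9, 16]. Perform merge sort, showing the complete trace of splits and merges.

Merge sort trace:

Split: [14, 7, 9, 16] -> [14, 7] and [9, 16]
  Split: [14, 7] -> [14] and [7]
  Merge: [14] + [7] -> [7, 14]
  Split: [9, 16] -> [9] and [16]
  Merge: [9] + [16] -> [9, 16]
Merge: [7, 14] + [9, 16] -> [7, 9, 14, 16]

Final sorted array: [7, 9, 14, 16]

The merge sort proceeds by recursively splitting the array and merging sorted halves.
After all merges, the sorted array is [7, 9, 14, 16].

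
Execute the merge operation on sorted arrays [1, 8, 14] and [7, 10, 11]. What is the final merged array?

Merging process:

Compare 1 vs 7: take 1 from left. Merged: [1]
Compare 8 vs 7: take 7 from right. Merged: [1, 7]
Compare 8 vs 10: take 8 from left. Merged: [1, 7, 8]
Compare 14 vs 10: take 10 from right. Merged: [1, 7, 8, 10]
Compare 14 vs 11: take 11 from right. Merged: [1, 7, 8, 10, 11]
Append remaining from left: [14]. Merged: [1, 7, 8, 10, 11, 14]

Final merged array: [1, 7, 8, 10, 11, 14]
Total comparisons: 5

The merged array is [1, 7, 8, 10, 11, 14], requiring 5 comparisons. The merge step runs in O(n) time where n is the total number of elements.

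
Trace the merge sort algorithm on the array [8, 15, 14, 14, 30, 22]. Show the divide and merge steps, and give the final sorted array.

Merge sort trace:

Split: [8, 15, 14, 14, 30, 22] -> [8, 15, 14] and [14, 30, 22]
  Split: [8, 15, 14] -> [8] and [15, 14]
    Split: [15, 14] -> [15] and [14]
    Merge: [15] + [14] -> [14, 15]
  Merge: [8] + [14, 15] -> [8, 14, 15]
  Split: [14, 30, 22] -> [14] and [30, 22]
    Split: [30, 22] -> [30] and [22]
    Merge: [30] + [22] -> [22, 30]
  Merge: [14] + [22, 30] -> [14, 22, 30]
Merge: [8, 14, 15] + [14, 22, 30] -> [8, 14, 14, 15, 22, 30]

Final sorted array: [8, 14, 14, 15, 22, 30]

The merge sort proceeds by recursively splitting the array and merging sorted halves.
After all merges, the sorted array is [8, 14, 14, 15, 22, 30].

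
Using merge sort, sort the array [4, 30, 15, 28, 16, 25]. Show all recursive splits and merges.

Merge sort trace:

Split: [4, 30, 15, 28, 16, 25] -> [4, 30, 15] and [28, 16, 25]
  Split: [4, 30, 15] -> [4] and [30, 15]
    Split: [30, 15] -> [30] and [15]
    Merge: [30] + [15] -> [15, 30]
  Merge: [4] + [15, 30] -> [4, 15, 30]
  Split: [28, 16, 25] -> [28] and [16, 25]
    Split: [16, 25] -> [16] and [25]
    Merge: [16] + [25] -> [16, 25]
  Merge: [28] + [16, 25] -> [16, 25, 28]
Merge: [4, 15, 30] + [16, 25, 28] -> [4, 15, 16, 25, 28, 30]

Final sorted array: [4, 15, 16, 25, 28, 30]

The merge sort proceeds by recursively splitting the array and merging sorted halves.
After all merges, the sorted array is [4, 15, 16, 25, 28, 30].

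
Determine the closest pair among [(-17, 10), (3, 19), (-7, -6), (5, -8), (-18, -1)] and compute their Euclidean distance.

Computing all pairwise distances among 5 points:

d((-17, 10), (3, 19)) = 21.9317
d((-17, 10), (-7, -6)) = 18.868
d((-17, 10), (5, -8)) = 28.4253
d((-17, 10), (-18, -1)) = 11.0454 <-- minimum
d((3, 19), (-7, -6)) = 26.9258
d((3, 19), (5, -8)) = 27.074
d((3, 19), (-18, -1)) = 29.0
d((-7, -6), (5, -8)) = 12.1655
d((-7, -6), (-18, -1)) = 12.083
d((5, -8), (-18, -1)) = 24.0416

Closest pair: (-17, 10) and (-18, -1) with distance 11.0454

The closest pair is (-17, 10) and (-18, -1) with Euclidean distance 11.0454. For 5 points, brute-force pairwise comparison is shown above. For large n, the divide-and-conquer algorithm (sort by x, recurse on halves, check the dividing strip) achieves O(n log n).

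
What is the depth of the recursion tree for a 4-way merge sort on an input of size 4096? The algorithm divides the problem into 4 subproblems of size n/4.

For divide and conquer with division factor 4:

Problem sizes at each level:
Level 0: 4096
Level 1: 1024
Level 2: 256
Level 3: 64
Level 4: 16
Level 5: 4
Level 6: 1

The root is level 0 and the size-1 base case is level 6 (the tree spans levels 0 through 6, i.e. 7 levels counting the root), so the depth is the number of divisions: log_4(4096) = 6

The recursion tree depth is log_4(4096) = 6. At each level, the problem size is divided by 4, so it takes 6 divisions to reduce to a base case of size 1. The algorithm makes 4 recursive calls at each level.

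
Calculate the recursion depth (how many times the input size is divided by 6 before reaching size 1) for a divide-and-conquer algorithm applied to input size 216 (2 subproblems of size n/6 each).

For divide and conquer with division factor 6:

Problem sizes at each level:
Level 0: 216
Level 1: 36
Level 2: 6
Level 3: 1

The root is level 0 and the size-1 base case is level 3 (the tree spans levels 0 through 3, i.e. 4 levels counting the root), so the depth is the number of divisions: log_6(216) = 3

The recursion tree depth is log_6(216) = 3. At each level, the problem size is divided by 6, so it takes 3 divisions to reduce to a base case of size 1. The algorithm makes 2 recursive calls at each level.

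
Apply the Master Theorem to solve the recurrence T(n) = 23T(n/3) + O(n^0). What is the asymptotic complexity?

Master Theorem for T(n) = 23T(n/3) + O(n^0):

a = 23, b = 3, c = 0
log_b(a) = log_3(23) = 2.8540

Case 1: c = 0 < log_3(23) = 2.8540
T(n) = O(n^(log_3 23))

For T(n) = 23T(n/3) + O(n^0): log_3(23) = 2.8540. This is Case 1 of the Master Theorem (c < log_b(a), work dominated by leaves), giving O(n^(log_3 23)).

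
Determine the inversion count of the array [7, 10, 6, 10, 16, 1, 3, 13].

Finding inversions in [7, 10, 6, 10, 16, 1, 3, 13]:

(0, 2): arr[0]=7 > arr[2]=6
(0, 5): arr[0]=7 > arr[5]=1
(0, 6): arr[0]=7 > arr[6]=3
(1, 2): arr[1]=10 > arr[2]=6
(1, 5): arr[1]=10 > arr[5]=1
(1, 6): arr[1]=10 > arr[6]=3
(2, 5): arr[2]=6 > arr[5]=1
(2, 6): arr[2]=6 > arr[6]=3
(3, 5): arr[3]=10 > arr[5]=1
(3, 6): arr[3]=10 > arr[6]=3
(4, 5): arr[4]=16 > arr[5]=1
(4, 6): arr[4]=16 > arr[6]=3
(4, 7): arr[4]=16 > arr[7]=13

Total inversions: 13

The array has 13 inversion(s): (0,2), (0,5), (0,6), (1,2), (1,5), (1,6), (2,5), (2,6), (3,5), (3,6), (4,5), (4,6), (4,7). Each pair (i,j) satisfies i < j and arr[i] > arr[j].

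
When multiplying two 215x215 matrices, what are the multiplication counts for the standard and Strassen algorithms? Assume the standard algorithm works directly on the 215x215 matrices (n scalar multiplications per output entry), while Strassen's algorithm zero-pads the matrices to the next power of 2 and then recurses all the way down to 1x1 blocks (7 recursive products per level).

Matrix multiplication for 215x215 matrices:

Strassen's algorithm requires power-of-2 dimensions. Pad 215x215 to 256x256 (next power of 2).

Standard algorithm: 215^3 = 9938375 multiplications
Strassen's algorithm: 7^(log2(256)) = 7^8 = 5764801 multiplications
Savings: 9938375 - 5764801 = 4173574 multiplications

Standard: 9938375 multiplications (215^3). Strassen: 5764801 multiplications (7^8, after padding to 256x256). Strassen reduces 8 recursive multiplications to 7 at each level.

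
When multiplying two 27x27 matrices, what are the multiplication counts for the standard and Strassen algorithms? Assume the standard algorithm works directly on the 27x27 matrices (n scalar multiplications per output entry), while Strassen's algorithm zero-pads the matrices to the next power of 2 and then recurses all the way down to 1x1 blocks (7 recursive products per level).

Matrix multiplication for 27x27 matrices:

Strassen's algorithm requires power-of-2 dimensions. Pad 27x27 to 32x32 (next power of 2).

Standard algorithm: 27^3 = 19683 multiplications
Strassen's algorithm: 7^(log2(32)) = 7^5 = 16807 multiplications
Savings: 19683 - 16807 = 2876 multiplications

Standard: 19683 multiplications (27^3). Strassen: 16807 multiplications (7^5, after padding to 32x32). Strassen reduces 8 recursive multiplications to 7 at each level.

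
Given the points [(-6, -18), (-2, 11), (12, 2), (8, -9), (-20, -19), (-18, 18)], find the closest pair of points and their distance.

Computing all pairwise distances among 6 points:

d((-6, -18), (-2, 11)) = 29.2746
d((-6, -18), (12, 2)) = 26.9072
d((-6, -18), (8, -9)) = 16.6433
d((-6, -18), (-20, -19)) = 14.0357
d((-6, -18), (-18, 18)) = 37.9473
d((-2, 11), (12, 2)) = 16.6433
d((-2, 11), (8, -9)) = 22.3607
d((-2, 11), (-20, -19)) = 34.9857
d((-2, 11), (-18, 18)) = 17.4642
d((12, 2), (8, -9)) = 11.7047 <-- minimum
d((12, 2), (-20, -19)) = 38.2753
d((12, 2), (-18, 18)) = 34.0
d((8, -9), (-20, -19)) = 29.7321
d((8, -9), (-18, 18)) = 37.4833
d((-20, -19), (-18, 18)) = 37.054

Closest pair: (12, 2) and (8, -9) with distance 11.7047

The closest pair is (12, 2) and (8, -9) with Euclidean distance 11.7047. For 6 points, brute-force pairwise comparison is shown above. For large n, the divide-and-conquer algorithm (sort by x, recurse on halves, check the dividing strip) achieves O(n log n).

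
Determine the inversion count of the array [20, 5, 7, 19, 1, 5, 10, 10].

Finding inversions in [20, 5, 7, 19, 1, 5, 10, 10]:

(0, 1): arr[0]=20 > arr[1]=5
(0, 2): arr[0]=20 > arr[2]=7
(0, 3): arr[0]=20 > arr[3]=19
(0, 4): arr[0]=20 > arr[4]=1
(0, 5): arr[0]=20 > arr[5]=5
(0, 6): arr[0]=20 > arr[6]=10
(0, 7): arr[0]=20 > arr[7]=10
(1, 4): arr[1]=5 > arr[4]=1
(2, 4): arr[2]=7 > arr[4]=1
(2, 5): arr[2]=7 > arr[5]=5
(3, 4): arr[3]=19 > arr[4]=1
(3, 5): arr[3]=19 > arr[5]=5
(3, 6): arr[3]=19 > arr[6]=10
(3, 7): arr[3]=19 > arr[7]=10

Total inversions: 14

The array has 14 inversion(s): (0,1), (0,2), (0,3), (0,4), (0,5), (0,6), (0,7), (1,4), (2,4), (2,5), (3,4), (3,5), (3,6), (3,7). Each pair (i,j) satisfies i < j and arr[i] > arr[j].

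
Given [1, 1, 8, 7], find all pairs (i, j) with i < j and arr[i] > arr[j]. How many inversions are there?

Finding inversions in [1, 1, 8, 7]:

(2, 3): arr[2]=8 > arr[3]=7

Total inversions: 1

The array has 1 inversion(s): (2,3). Each pair (i,j) satisfies i < j and arr[i] > arr[j].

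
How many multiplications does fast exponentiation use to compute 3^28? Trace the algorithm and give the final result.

Computing 3^28 by squaring (build up from 3^1; each line after the first costs one multiplication):

3^1 = 3
3^2 = (3^1)^2 = 3^2 = 9
3^3 = 3 * 3^2 = 3 * 9 = 27
3^6 = (3^3)^2 = 27^2 = 729
3^7 = 3 * 3^6 = 3 * 729 = 2187
3^14 = (3^7)^2 = 2187^2 = 4782969
3^28 = (3^14)^2 = 4782969^2 = 22876792454961

Result: 22876792454961
Multiplications needed: 6 (6 lines after 3^1)

3^28 = 22876792454961. Using exponentiation by squaring, this requires 6 multiplications. The key idea: if the exponent is even, square the half-power; if odd, multiply by the base once.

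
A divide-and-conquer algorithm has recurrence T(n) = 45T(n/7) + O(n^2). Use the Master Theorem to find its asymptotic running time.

Master Theorem for T(n) = 45T(n/7) + O(n^2):

a = 45, b = 7, c = 2
log_b(a) = log_7(45) = 1.9562

Case 3: c = 2 > log_7(45) = 1.9562
T(n) = O(n^2) = O(n^2)

For T(n) = 45T(n/7) + O(n^2): log_7(45) = 1.9562. This is Case 3 of the Master Theorem (c > log_b(a), work dominated by root), giving O(n^2).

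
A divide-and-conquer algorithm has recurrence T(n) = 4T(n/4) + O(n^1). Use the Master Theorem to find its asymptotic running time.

Master Theorem for T(n) = 4T(n/4) + O(n^1):

a = 4, b = 4, c = 1
log_b(a) = log_4(4) = 1.0000

Case 2: c = 1 = log_4(4) = 1.0000
T(n) = O(n^1 log n) = O(n log n)

For T(n) = 4T(n/4) + O(n^1): log_4(4) = 1.0000. This is Case 2 of the Master Theorem (c = log_b(a), equal work at all levels), giving O(n log n).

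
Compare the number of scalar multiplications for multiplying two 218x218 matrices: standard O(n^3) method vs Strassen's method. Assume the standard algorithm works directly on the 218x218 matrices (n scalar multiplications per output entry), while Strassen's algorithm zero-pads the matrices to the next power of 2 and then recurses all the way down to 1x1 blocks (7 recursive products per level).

Matrix multiplication for 218x218 matrices:

Strassen's algorithm requires power-of-2 dimensions. Pad 218x218 to 256x256 (next power of 2).

Standard algorithm: 218^3 = 10360232 multiplications
Strassen's algorithm: 7^(log2(256)) = 7^8 = 5764801 multiplications
Savings: 10360232 - 5764801 = 4595431 multiplications

Standard: 10360232 multiplications (218^3). Strassen: 5764801 multiplications (7^8, after padding to 256x256). Strassen reduces 8 recursive multiplications to 7 at each level.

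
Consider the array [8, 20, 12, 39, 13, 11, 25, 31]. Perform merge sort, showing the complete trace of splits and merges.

Merge sort trace:

Split: [8, 20, 12, 39, 13, 11, 25, 31] -> [8, 20, 12, 39] and [13, 11, 25, 31]
  Split: [8, 20, 12, 39] -> [8, 20] and [12, 39]
    Split: [8, 20] -> [8] and [20]
    Merge: [8] + [20] -> [8, 20]
    Split: [12, 39] -> [12] and [39]
    Merge: [12] + [39] -> [12, 39]
  Merge: [8, 20] + [12, 39] -> [8, 12, 20, 39]
  Split: [13, 11, 25, 31] -> [13, 11] and [25, 31]
    Split: [13, 11] -> [13] and [11]
    Merge: [13] + [11] -> [11, 13]
    Split: [25, 31] -> [25] and [31]
    Merge: [25] + [31] -> [25, 31]
  Merge: [11, 13] + [25, 31] -> [11, 13, 25, 31]
Merge: [8, 12, 20, 39] + [11, 13, 25, 31] -> [8, 11, 12, 13, 20, 25, 31, 39]

Final sorted array: [8, 11, 12, 13, 20, 25, 31, 39]

The merge sort proceeds by recursively splitting the array and merging sorted halves.
After all merges, the sorted array is [8, 11, 12, 13, 20, 25, 31, 39].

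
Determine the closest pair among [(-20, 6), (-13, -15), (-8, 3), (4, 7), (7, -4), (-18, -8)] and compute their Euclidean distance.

Computing all pairwise distances among 6 points:

d((-20, 6), (-13, -15)) = 22.1359
d((-20, 6), (-8, 3)) = 12.3693
d((-20, 6), (4, 7)) = 24.0208
d((-20, 6), (7, -4)) = 28.7924
d((-20, 6), (-18, -8)) = 14.1421
d((-13, -15), (-8, 3)) = 18.6815
d((-13, -15), (4, 7)) = 27.8029
d((-13, -15), (7, -4)) = 22.8254
d((-13, -15), (-18, -8)) = 8.6023 <-- minimum
d((-8, 3), (4, 7)) = 12.6491
d((-8, 3), (7, -4)) = 16.5529
d((-8, 3), (-18, -8)) = 14.8661
d((4, 7), (7, -4)) = 11.4018
d((4, 7), (-18, -8)) = 26.6271
d((7, -4), (-18, -8)) = 25.318

Closest pair: (-13, -15) and (-18, -8) with distance 8.6023

The closest pair is (-13, -15) and (-18, -8) with Euclidean distance 8.6023. For 6 points, brute-force pairwise comparison is shown above. For large n, the divide-and-conquer algorithm (sort by x, recurse on halves, check the dividing strip) achieves O(n log n).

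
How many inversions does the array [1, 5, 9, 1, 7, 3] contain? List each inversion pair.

Finding inversions in [1, 5, 9, 1, 7, 3]:

(1, 3): arr[1]=5 > arr[3]=1
(1, 5): arr[1]=5 > arr[5]=3
(2, 3): arr[2]=9 > arr[3]=1
(2, 4): arr[2]=9 > arr[4]=7
(2, 5): arr[2]=9 > arr[5]=3
(4, 5): arr[4]=7 > arr[5]=3

Total inversions: 6

The array has 6 inversion(s): (1,3), (1,5), (2,3), (2,4), (2,5), (4,5). Each pair (i,j) satisfies i < j and arr[i] > arr[j].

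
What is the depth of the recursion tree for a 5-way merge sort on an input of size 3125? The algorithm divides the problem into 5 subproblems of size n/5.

For divide and conquer with division factor 5:

Problem sizes at each level:
Level 0: 3125
Level 1: 625
Level 2: 125
Level 3: 25
Level 4: 5
Level 5: 1

The root is level 0 and the size-1 base case is level 5 (the tree spans levels 0 through 5, i.e. 6 levels counting the root), so the depth is the number of divisions: log_5(3125) = 5

The recursion tree depth is log_5(3125) = 5. At each level, the problem size is divided by 5, so it takes 5 divisions to reduce to a base case of size 1. The algorithm makes 5 recursive calls at each level.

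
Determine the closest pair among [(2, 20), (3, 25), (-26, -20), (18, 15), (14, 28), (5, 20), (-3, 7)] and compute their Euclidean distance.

Computing all pairwise distances among 7 points:

d((2, 20), (3, 25)) = 5.099
d((2, 20), (-26, -20)) = 48.8262
d((2, 20), (18, 15)) = 16.7631
d((2, 20), (14, 28)) = 14.4222
d((2, 20), (5, 20)) = 3.0 <-- minimum
d((2, 20), (-3, 7)) = 13.9284
d((3, 25), (-26, -20)) = 53.535
d((3, 25), (18, 15)) = 18.0278
d((3, 25), (14, 28)) = 11.4018
d((3, 25), (5, 20)) = 5.3852
d((3, 25), (-3, 7)) = 18.9737
d((-26, -20), (18, 15)) = 56.2228
d((-26, -20), (14, 28)) = 62.482
d((-26, -20), (5, 20)) = 50.6063
d((-26, -20), (-3, 7)) = 35.4683
d((18, 15), (14, 28)) = 13.6015
d((18, 15), (5, 20)) = 13.9284
d((18, 15), (-3, 7)) = 22.4722
d((14, 28), (5, 20)) = 12.0416
d((14, 28), (-3, 7)) = 27.0185
d((5, 20), (-3, 7)) = 15.2643

Closest pair: (2, 20) and (5, 20) with distance 3.0

The closest pair is (2, 20) and (5, 20) with Euclidean distance 3.0. For 7 points, brute-force pairwise comparison is shown above. For large n, the divide-and-conquer algorithm (sort by x, recurse on halves, check the dividing strip) achieves O(n log n).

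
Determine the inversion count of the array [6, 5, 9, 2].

Finding inversions in [6, 5, 9, 2]:

(0, 1): arr[0]=6 > arr[1]=5
(0, 3): arr[0]=6 > arr[3]=2
(1, 3): arr[1]=5 > arr[3]=2
(2, 3): arr[2]=9 > arr[3]=2

Total inversions: 4

The array has 4 inversion(s): (0,1), (0,3), (1,3), (2,3). Each pair (i,j) satisfies i < j and arr[i] > arr[j].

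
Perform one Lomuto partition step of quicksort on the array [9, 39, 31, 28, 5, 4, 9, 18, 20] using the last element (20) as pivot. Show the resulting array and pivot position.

Lomuto partition with pivot = 20:

Initial array: [9, 39, 31, 28, 5, 4, 9, 18, 20]

arr[0]=9 <= 20: swap with position 0, array becomes [9, 39, 31, 28, 5, 4, 9, 18, 20]
arr[1]=39 > 20: no swap
arr[2]=31 > 20: no swap
arr[3]=28 > 20: no swap
arr[4]=5 <= 20: swap with position 1, array becomes [9, 5, 31, 28, 39, 4, 9, 18, 20]
arr[5]=4 <= 20: swap with position 2, array becomes [9, 5, 4, 28, 39, 31, 9, 18, 20]
arr[6]=9 <= 20: swap with position 3, array becomes [9, 5, 4, 9, 39, 31, 28, 18, 20]
arr[7]=18 <= 20: swap with position 4, array becomes [9, 5, 4, 9, 18, 31, 28, 39, 20]

Place pivot at position 5: [9, 5, 4, 9, 18, 20, 28, 39, 31]
Pivot position: 5

After partitioning with pivot 20, the array becomes [9, 5, 4, 9, 18, 20, 28, 39, 31]. The pivot is placed at index 5. All elements to the left of the pivot are <= 20, and all elements to the right are > 20.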